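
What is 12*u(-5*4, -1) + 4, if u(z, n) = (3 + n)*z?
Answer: -476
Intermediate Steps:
u(z, n) = z*(3 + n)
12*u(-5*4, -1) + 4 = 12*((-5*4)*(3 - 1)) + 4 = 12*(-20*2) + 4 = 12*(-40) + 4 = -480 + 4 = -476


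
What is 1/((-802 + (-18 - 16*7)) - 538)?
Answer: -1/1470 ≈ -0.00068027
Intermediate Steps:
1/((-802 + (-18 - 16*7)) - 538) = 1/((-802 + (-18 - 112)) - 538) = 1/((-802 - 130) - 538) = 1/(-932 - 538) = 1/(-1470) = -1/1470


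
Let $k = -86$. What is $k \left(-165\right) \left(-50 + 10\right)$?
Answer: $-567600$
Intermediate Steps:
$k \left(-165\right) \left(-50 + 10\right) = \left(-86\right) \left(-165\right) \left(-50 + 10\right) = 14190 \left(-40\right) = -567600$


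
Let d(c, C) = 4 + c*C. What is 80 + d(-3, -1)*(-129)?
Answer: -823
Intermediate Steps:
d(c, C) = 4 + C*c
80 + d(-3, -1)*(-129) = 80 + (4 - 1*(-3))*(-129) = 80 + (4 + 3)*(-129) = 80 + 7*(-129) = 80 - 903 = -823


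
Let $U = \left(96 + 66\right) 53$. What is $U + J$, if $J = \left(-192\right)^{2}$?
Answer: $45450$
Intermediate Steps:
$J = 36864$
$U = 8586$ ($U = 162 \cdot 53 = 8586$)
$U + J = 8586 + 36864 = 45450$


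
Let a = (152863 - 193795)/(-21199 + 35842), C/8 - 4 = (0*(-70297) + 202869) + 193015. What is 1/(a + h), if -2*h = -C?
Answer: 1627/2576434556 ≈ 6.3149e-7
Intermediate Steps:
C = 3167104 (C = 32 + 8*((0*(-70297) + 202869) + 193015) = 32 + 8*((0 + 202869) + 193015) = 32 + 8*(202869 + 193015) = 32 + 8*395884 = 32 + 3167072 = 3167104)
a = -4548/1627 (a = -40932/14643 = -40932*1/14643 = -4548/1627 ≈ -2.7953)
h = 1583552 (h = -(-1)*3167104/2 = -½*(-3167104) = 1583552)
1/(a + h) = 1/(-4548/1627 + 1583552) = 1/(2576434556/1627) = 1627/2576434556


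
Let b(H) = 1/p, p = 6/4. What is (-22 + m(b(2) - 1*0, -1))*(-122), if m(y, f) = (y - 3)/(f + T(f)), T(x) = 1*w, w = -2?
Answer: 23302/9 ≈ 2589.1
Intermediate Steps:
T(x) = -2 (T(x) = 1*(-2) = -2)
p = 3/2 (p = 6*(¼) = 3/2 ≈ 1.5000)
b(H) = ⅔ (b(H) = 1/(3/2) = ⅔)
m(y, f) = (-3 + y)/(-2 + f) (m(y, f) = (y - 3)/(f - 2) = (-3 + y)/(-2 + f))
(-22 + m(b(2) - 1*0, -1))*(-122) = (-22 + (-3 + (⅔ - 1*0))/(-2 - 1))*(-122) = (-22 + (-3 + (⅔ + 0))/(-3))*(-122) = (-22 - (-3 + ⅔)/3)*(-122) = (-22 - ⅓*(-7/3))*(-122) = (-22 + 7/9)*(-122) = -191/9*(-122) = 23302/9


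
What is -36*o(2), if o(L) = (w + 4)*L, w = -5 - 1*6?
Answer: 504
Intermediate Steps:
w = -11 (w = -5 - 6 = -11)
o(L) = -7*L (o(L) = (-11 + 4)*L = -7*L)
-36*o(2) = -(-252)*2 = -36*(-14) = 504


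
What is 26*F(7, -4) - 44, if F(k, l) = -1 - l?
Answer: 34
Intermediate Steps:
26*F(7, -4) - 44 = 26*(-1 - 1*(-4)) - 44 = 26*(-1 + 4) - 44 = 26*3 - 44 = 78 - 44 = 34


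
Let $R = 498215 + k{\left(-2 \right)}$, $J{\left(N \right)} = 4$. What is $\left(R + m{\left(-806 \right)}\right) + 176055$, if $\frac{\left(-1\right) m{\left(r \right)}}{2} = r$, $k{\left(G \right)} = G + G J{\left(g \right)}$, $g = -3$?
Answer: $675872$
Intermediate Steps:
$k{\left(G \right)} = 5 G$ ($k{\left(G \right)} = G + G 4 = G + 4 G = 5 G$)
$R = 498205$ ($R = 498215 + 5 \left(-2\right) = 498215 - 10 = 498205$)
$m{\left(r \right)} = - 2 r$
$\left(R + m{\left(-806 \right)}\right) + 176055 = \left(498205 - -1612\right) + 176055 = \left(498205 + 1612\right) + 176055 = 499817 + 176055 = 675872$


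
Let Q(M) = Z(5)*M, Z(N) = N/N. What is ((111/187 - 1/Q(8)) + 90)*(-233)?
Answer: -31534453/1496 ≈ -21079.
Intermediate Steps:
Z(N) = 1
Q(M) = M (Q(M) = 1*M = M)
((111/187 - 1/Q(8)) + 90)*(-233) = ((111/187 - 1/8) + 90)*(-233) = ((111*(1/187) - 1*⅛) + 90)*(-233) = ((111/187 - ⅛) + 90)*(-233) = (701/1496 + 90)*(-233) = (135341/1496)*(-233) = -31534453/1496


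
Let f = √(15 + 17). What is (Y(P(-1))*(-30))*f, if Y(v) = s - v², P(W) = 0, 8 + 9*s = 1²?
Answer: 280*√2/3 ≈ 131.99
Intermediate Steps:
s = -7/9 (s = -8/9 + (⅑)*1² = -8/9 + (⅑)*1 = -8/9 + ⅑ = -7/9 ≈ -0.77778)
f = 4*√2 (f = √32 = 4*√2 ≈ 5.6569)
Y(v) = -7/9 - v²
(Y(P(-1))*(-30))*f = ((-7/9 - 1*0²)*(-30))*(4*√2) = ((-7/9 - 1*0)*(-30))*(4*√2) = ((-7/9 + 0)*(-30))*(4*√2) = (-7/9*(-30))*(4*√2) = 70*(4*√2)/3 = 280*√2/3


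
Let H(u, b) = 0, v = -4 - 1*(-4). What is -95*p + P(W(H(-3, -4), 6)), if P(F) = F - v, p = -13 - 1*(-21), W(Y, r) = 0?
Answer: -760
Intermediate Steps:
v = 0 (v = -4 + 4 = 0)
p = 8 (p = -13 + 21 = 8)
P(F) = F (P(F) = F - 1*0 = F + 0 = F)
-95*p + P(W(H(-3, -4), 6)) = -95*8 + 0 = -760 + 0 = -760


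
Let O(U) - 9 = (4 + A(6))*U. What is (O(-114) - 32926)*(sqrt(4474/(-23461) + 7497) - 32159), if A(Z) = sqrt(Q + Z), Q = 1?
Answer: (33373 + 114*sqrt(7))*(754482299 - sqrt(4126382687423))/23461 ≈ 1.0800e+9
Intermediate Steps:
A(Z) = sqrt(1 + Z)
O(U) = 9 + U*(4 + sqrt(7)) (O(U) = 9 + (4 + sqrt(1 + 6))*U = 9 + (4 + sqrt(7))*U = 9 + U*(4 + sqrt(7)))
(O(-114) - 32926)*(sqrt(4474/(-23461) + 7497) - 32159) = ((9 + 4*(-114) - 114*sqrt(7)) - 32926)*(sqrt(4474/(-23461) + 7497) - 32159) = ((9 - 456 - 114*sqrt(7)) - 32926)*(sqrt(4474*(-1/23461) + 7497) - 32159) = ((-447 - 114*sqrt(7)) - 32926)*(sqrt(-4474/23461 + 7497) - 32159) = (-33373 - 114*sqrt(7))*(sqrt(175882643/23461) - 32159) = (-33373 - 114*sqrt(7))*(sqrt(4126382687423)/23461 - 32159) = (-33373 - 114*sqrt(7))*(-32159 + sqrt(4126382687423)/23461)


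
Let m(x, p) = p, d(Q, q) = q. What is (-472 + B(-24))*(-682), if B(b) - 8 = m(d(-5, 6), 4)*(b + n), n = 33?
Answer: 291896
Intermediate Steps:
B(b) = 140 + 4*b (B(b) = 8 + 4*(b + 33) = 8 + 4*(33 + b) = 8 + (132 + 4*b) = 140 + 4*b)
(-472 + B(-24))*(-682) = (-472 + (140 + 4*(-24)))*(-682) = (-472 + (140 - 96))*(-682) = (-472 + 44)*(-682) = -428*(-682) = 291896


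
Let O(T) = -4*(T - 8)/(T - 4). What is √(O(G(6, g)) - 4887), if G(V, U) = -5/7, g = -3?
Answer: I*√5329995/33 ≈ 69.96*I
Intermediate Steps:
G(V, U) = -5/7 (G(V, U) = -5*⅐ = -5/7)
O(T) = -4*(-8 + T)/(-4 + T)
√(O(G(6, g)) - 4887) = √(4*(8 - 1*(-5/7))/(-4 - 5/7) - 4887) = √(4*(8 + 5/7)/(-33/7) - 4887) = √(4*(-7/33)*(61/7) - 4887) = √(-244/33 - 4887) = √(-161515/33) = I*√5329995/33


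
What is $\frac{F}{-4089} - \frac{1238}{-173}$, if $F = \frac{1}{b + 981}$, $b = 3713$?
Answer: $\frac{23761882135}{3320521518} \approx 7.1561$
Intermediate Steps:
$F = \frac{1}{4694}$ ($F = \frac{1}{3713 + 981} = \frac{1}{4694} \approx 0.00021304$)
$\frac{F}{-4089} - \frac{1238}{-173} = \frac{1}{4694 \left(-4089\right)} - \frac{1238}{-173} = \frac{1}{4694} \left(- \frac{1}{4089}\right) - - \frac{1238}{173} = - \frac{1}{19193766} + \frac{1238}{173} = \frac{23761882135}{3320521518}$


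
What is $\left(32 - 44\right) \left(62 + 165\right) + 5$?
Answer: $-2719$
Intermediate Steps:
$\left(32 - 44\right) \left(62 + 165\right) + 5 = \left(-12\right) 227 + 5 = -2724 + 5 = -2719$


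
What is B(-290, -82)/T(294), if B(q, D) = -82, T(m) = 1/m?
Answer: -24108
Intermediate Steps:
B(-290, -82)/T(294) = -82/(1/294) = -82/1/294 = -82*294 = -24108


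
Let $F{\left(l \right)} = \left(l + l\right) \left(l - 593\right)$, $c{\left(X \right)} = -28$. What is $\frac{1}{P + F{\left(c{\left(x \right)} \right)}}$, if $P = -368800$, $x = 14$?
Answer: $- \frac{1}{334024} \approx -2.9938 \cdot 10^{-6}$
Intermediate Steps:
$F{\left(l \right)} = 2 l \left(-593 + l\right)$
$\frac{1}{P + F{\left(c{\left(x \right)} \right)}} = \frac{1}{-368800 + 2 \left(-28\right) \left(-593 - 28\right)} = \frac{1}{-368800 + 2 \left(-28\right) \left(-621\right)} = \frac{1}{-368800 + 34776} = \frac{1}{-334024} = - \frac{1}{334024}$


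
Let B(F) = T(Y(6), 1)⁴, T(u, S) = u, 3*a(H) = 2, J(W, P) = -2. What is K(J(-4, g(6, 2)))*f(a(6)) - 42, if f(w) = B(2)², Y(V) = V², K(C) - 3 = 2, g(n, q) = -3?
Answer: 14105549537238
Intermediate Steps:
K(C) = 5 (K(C) = 3 + 2 = 5)
a(H) = ⅔ (a(H) = (⅓)*2 = ⅔)
B(F) = 1679616 (B(F) = (6²)⁴ = 36⁴ = 1679616)
f(w) = 2821109907456 (f(w) = 1679616² = 2821109907456)
K(J(-4, g(6, 2)))*f(a(6)) - 42 = 5*2821109907456 - 42 = 14105549537280 - 42 = 14105549537238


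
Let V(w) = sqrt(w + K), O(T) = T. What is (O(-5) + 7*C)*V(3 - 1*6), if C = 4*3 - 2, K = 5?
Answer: 65*sqrt(2) ≈ 91.924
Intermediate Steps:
C = 10 (C = 12 - 2 = 10)
V(w) = sqrt(5 + w) (V(w) = sqrt(w + 5) = sqrt(5 + w))
(O(-5) + 7*C)*V(3 - 1*6) = (-5 + 7*10)*sqrt(5 + (3 - 1*6)) = (-5 + 70)*sqrt(5 + (3 - 6)) = 65*sqrt(5 - 3) = 65*sqrt(2)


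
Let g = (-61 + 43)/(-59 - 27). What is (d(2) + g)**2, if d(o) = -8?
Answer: 112225/1849 ≈ 60.695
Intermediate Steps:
g = 9/43 (g = -18/(-86) = -18*(-1/86) = 9/43 ≈ 0.20930)
(d(2) + g)**2 = (-8 + 9/43)**2 = (-335/43)**2 = 112225/1849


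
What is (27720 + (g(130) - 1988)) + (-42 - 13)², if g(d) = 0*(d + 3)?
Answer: 28757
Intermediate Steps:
g(d) = 0 (g(d) = 0*(3 + d) = 0)
(27720 + (g(130) - 1988)) + (-42 - 13)² = (27720 + (0 - 1988)) + (-42 - 13)² = (27720 - 1988) + (-55)² = 25732 + 3025 = 28757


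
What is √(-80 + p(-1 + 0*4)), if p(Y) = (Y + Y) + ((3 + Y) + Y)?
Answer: 9*I ≈ 9.0*I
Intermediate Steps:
p(Y) = 3 + 4*Y (p(Y) = 2*Y + (3 + 2*Y) = 3 + 4*Y)
√(-80 + p(-1 + 0*4)) = √(-80 + (3 + 4*(-1 + 0*4))) = √(-80 + (3 + 4*(-1 + 0))) = √(-80 + (3 + 4*(-1))) = √(-80 + (3 - 4)) = √(-80 - 1) = √(-81) = 9*I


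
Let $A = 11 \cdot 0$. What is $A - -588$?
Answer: $588$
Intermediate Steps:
$A = 0$
$A - -588 = 0 - -588 = 0 + 588 = 588$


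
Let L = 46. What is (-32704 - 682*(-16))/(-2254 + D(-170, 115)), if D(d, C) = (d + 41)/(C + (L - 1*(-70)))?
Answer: 559328/57867 ≈ 9.6658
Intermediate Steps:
D(d, C) = (41 + d)/(116 + C) (D(d, C) = (d + 41)/(C + (46 - 1*(-70))) = (41 + d)/(C + (46 + 70)) = (41 + d)/(C + 116) = (41 + d)/(116 + C))
(-32704 - 682*(-16))/(-2254 + D(-170, 115)) = (-32704 - 682*(-16))/(-2254 + (41 - 170)/(116 + 115)) = (-32704 + 10912)/(-2254 - 129/231) = -21792/(-2254 + (1/231)*(-129)) = -21792/(-2254 - 43/77) = -21792/(-173601/77) = -21792*(-77/173601) = 559328/57867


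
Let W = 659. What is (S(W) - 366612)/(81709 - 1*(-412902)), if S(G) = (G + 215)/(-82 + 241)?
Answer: -58290434/78643149 ≈ -0.74120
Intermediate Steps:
S(G) = 215/159 + G/159 (S(G) = (215 + G)/159 = (215 + G)*(1/159) = 215/159 + G/159)
(S(W) - 366612)/(81709 - 1*(-412902)) = ((215/159 + (1/159)*659) - 366612)/(81709 - 1*(-412902)) = ((215/159 + 659/159) - 366612)/(81709 + 412902) = (874/159 - 366612)/494611 = -58290434/159*1/494611 = -58290434/78643149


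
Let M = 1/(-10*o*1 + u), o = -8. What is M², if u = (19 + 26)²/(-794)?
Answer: 630436/3781635025 ≈ 0.00016671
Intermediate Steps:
u = -2025/794 (u = 45²*(-1/794) = 2025*(-1/794) = -2025/794 ≈ -2.5504)
M = 794/61495 (M = 1/(-10*(-8)*1 - 2025/794) = 1/(80*1 - 2025/794) = 1/(80 - 2025/794) = 1/(61495/794) = 794/61495 ≈ 0.012912)
M² = (794/61495)² = 630436/3781635025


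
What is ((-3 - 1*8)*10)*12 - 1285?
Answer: -2605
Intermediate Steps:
((-3 - 1*8)*10)*12 - 1285 = ((-3 - 8)*10)*12 - 1285 = -11*10*12 - 1285 = -110*12 - 1285 = -1320 - 1285 = -2605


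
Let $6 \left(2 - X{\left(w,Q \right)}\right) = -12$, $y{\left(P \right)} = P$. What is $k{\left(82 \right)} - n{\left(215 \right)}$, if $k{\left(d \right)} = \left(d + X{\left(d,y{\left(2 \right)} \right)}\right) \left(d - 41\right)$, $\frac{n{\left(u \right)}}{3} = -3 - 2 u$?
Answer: $4825$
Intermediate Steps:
$n{\left(u \right)} = -9 - 6 u$ ($n{\left(u \right)} = 3 \left(-3 - 2 u\right) = -9 - 6 u$)
$X{\left(w,Q \right)} = 4$ ($X{\left(w,Q \right)} = 2 - -2 = 2 + 2 = 4$)
$k{\left(d \right)} = \left(-41 + d\right) \left(4 + d\right)$ ($k{\left(d \right)} = \left(d + 4\right) \left(d - 41\right) = \left(4 + d\right) \left(-41 + d\right) = \left(-41 + d\right) \left(4 + d\right)$)
$k{\left(82 \right)} - n{\left(215 \right)} = \left(-164 + 82^{2} - 3034\right) - \left(-9 - 1290\right) = \left(-164 + 6724 - 3034\right) - \left(-9 - 1290\right) = 3526 - -1299 = 3526 + 1299 = 4825$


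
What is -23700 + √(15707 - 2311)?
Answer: -23700 + 2*√3349 ≈ -23584.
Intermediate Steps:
-23700 + √(15707 - 2311) = -23700 + √13396 = -23700 + 2*√3349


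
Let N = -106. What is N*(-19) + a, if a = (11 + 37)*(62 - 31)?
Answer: 3502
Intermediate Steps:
a = 1488 (a = 48*31 = 1488)
N*(-19) + a = -106*(-19) + 1488 = 2014 + 1488 = 3502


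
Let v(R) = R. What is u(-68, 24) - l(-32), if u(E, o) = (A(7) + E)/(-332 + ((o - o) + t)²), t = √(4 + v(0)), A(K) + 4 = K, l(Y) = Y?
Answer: 10561/328 ≈ 32.198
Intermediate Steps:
A(K) = -4 + K
t = 2 (t = √(4 + 0) = √4 = 2)
u(E, o) = -3/328 - E/328 (u(E, o) = ((-4 + 7) + E)/(-332 + ((o - o) + 2)²) = (3 + E)/(-332 + (0 + 2)²) = (3 + E)/(-332 + 2²) = (3 + E)/(-332 + 4) = (3 + E)/(-328) = (3 + E)*(-1/328) = -3/328 - E/328)
u(-68, 24) - l(-32) = (-3/328 - 1/328*(-68)) - 1*(-32) = (-3/328 + 17/82) + 32 = 65/328 + 32 = 10561/328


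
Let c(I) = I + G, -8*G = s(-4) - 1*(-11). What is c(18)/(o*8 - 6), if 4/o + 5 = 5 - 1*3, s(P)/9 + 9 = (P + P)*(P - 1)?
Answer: 219/200 ≈ 1.0950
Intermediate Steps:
s(P) = -81 + 18*P*(-1 + P) (s(P) = -81 + 9*((P + P)*(P - 1)) = -81 + 9*((2*P)*(-1 + P)) = -81 + 9*(2*P*(-1 + P)) = -81 + 18*P*(-1 + P))
o = -4/3 (o = 4/(-5 + (5 - 1*3)) = 4/(-5 + (5 - 3)) = 4/(-5 + 2) = 4/(-3) = 4*(-⅓) = -4/3 ≈ -1.3333)
G = -145/4 (G = -((-81 - 18*(-4) + 18*(-4)²) - 1*(-11))/8 = -((-81 + 72 + 18*16) + 11)/8 = -((-81 + 72 + 288) + 11)/8 = -(279 + 11)/8 = -⅛*290 = -145/4 ≈ -36.250)
c(I) = -145/4 + I (c(I) = I - 145/4 = -145/4 + I)
c(18)/(o*8 - 6) = (-145/4 + 18)/(-4/3*8 - 6) = -73/(4*(-32/3 - 6)) = -73/(4*(-50/3)) = -73/4*(-3/50) = 219/200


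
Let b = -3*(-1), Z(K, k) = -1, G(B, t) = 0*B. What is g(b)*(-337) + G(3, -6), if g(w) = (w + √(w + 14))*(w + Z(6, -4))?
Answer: -2022 - 674*√17 ≈ -4801.0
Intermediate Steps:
G(B, t) = 0
b = 3
g(w) = (-1 + w)*(w + √(14 + w)) (g(w) = (w + √(w + 14))*(w - 1) = (w + √(14 + w))*(-1 + w) = (-1 + w)*(w + √(14 + w)))
g(b)*(-337) + G(3, -6) = (3² - 1*3 - √(14 + 3) + 3*√(14 + 3))*(-337) + 0 = (9 - 3 - √17 + 3*√17)*(-337) + 0 = (6 + 2*√17)*(-337) + 0 = (-2022 - 674*√17) + 0 = -2022 - 674*√17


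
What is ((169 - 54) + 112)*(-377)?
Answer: -85579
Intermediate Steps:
((169 - 54) + 112)*(-377) = (115 + 112)*(-377) = 227*(-377) = -85579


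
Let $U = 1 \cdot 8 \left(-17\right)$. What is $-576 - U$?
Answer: $-440$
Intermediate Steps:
$U = -136$ ($U = 8 \left(-17\right) = -136$)
$-576 - U = -576 - -136 = -576 + 136 = -440$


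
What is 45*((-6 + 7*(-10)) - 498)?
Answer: -25830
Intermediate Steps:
45*((-6 + 7*(-10)) - 498) = 45*((-6 - 70) - 498) = 45*(-76 - 498) = 45*(-574) = -25830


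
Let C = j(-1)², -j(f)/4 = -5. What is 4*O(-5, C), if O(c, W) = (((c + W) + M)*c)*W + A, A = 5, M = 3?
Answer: -3183980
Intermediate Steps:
j(f) = 20 (j(f) = -4*(-5) = 20)
C = 400 (C = 20² = 400)
O(c, W) = 5 + W*c*(3 + W + c) (O(c, W) = (((c + W) + 3)*c)*W + 5 = (((W + c) + 3)*c)*W + 5 = ((3 + W + c)*c)*W + 5 = (c*(3 + W + c))*W + 5 = W*c*(3 + W + c) + 5 = 5 + W*c*(3 + W + c))
4*O(-5, C) = 4*(5 + 400*(-5)² - 5*400² + 3*400*(-5)) = 4*(5 + 400*25 - 5*160000 - 6000) = 4*(5 + 10000 - 800000 - 6000) = 4*(-795995) = -3183980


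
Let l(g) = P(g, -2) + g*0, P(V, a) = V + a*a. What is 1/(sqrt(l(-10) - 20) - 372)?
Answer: -186/69205 - I*sqrt(26)/138410 ≈ -0.0026877 - 3.684e-5*I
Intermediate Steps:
P(V, a) = V + a**2
l(g) = 4 + g (l(g) = (g + (-2)**2) + g*0 = (g + 4) + 0 = (4 + g) + 0 = 4 + g)
1/(sqrt(l(-10) - 20) - 372) = 1/(sqrt((4 - 10) - 20) - 372) = 1/(sqrt(-6 - 20) - 372) = 1/(sqrt(-26) - 372) = 1/(I*sqrt(26) - 372) = 1/(-372 + I*sqrt(26))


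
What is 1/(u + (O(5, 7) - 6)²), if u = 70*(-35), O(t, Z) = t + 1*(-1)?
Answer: -1/2446 ≈ -0.00040883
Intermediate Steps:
O(t, Z) = -1 + t (O(t, Z) = t - 1 = -1 + t)
u = -2450
1/(u + (O(5, 7) - 6)²) = 1/(-2450 + ((-1 + 5) - 6)²) = 1/(-2450 + (4 - 6)²) = 1/(-2450 + (-2)²) = 1/(-2450 + 4) = 1/(-2446) = -1/2446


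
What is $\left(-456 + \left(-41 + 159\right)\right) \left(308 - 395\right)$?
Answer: $29406$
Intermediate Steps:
$\left(-456 + \left(-41 + 159\right)\right) \left(308 - 395\right) = \left(-456 + 118\right) \left(-87\right) = \left(-338\right) \left(-87\right) = 29406$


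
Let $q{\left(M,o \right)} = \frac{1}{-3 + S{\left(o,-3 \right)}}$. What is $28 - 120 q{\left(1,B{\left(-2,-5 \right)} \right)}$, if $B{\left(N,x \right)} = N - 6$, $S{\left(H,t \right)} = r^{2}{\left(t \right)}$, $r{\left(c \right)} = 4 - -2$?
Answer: $\frac{268}{11} \approx 24.364$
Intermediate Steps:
$r{\left(c \right)} = 6$ ($r{\left(c \right)} = 4 + 2 = 6$)
$S{\left(H,t \right)} = 36$ ($S{\left(H,t \right)} = 6^{2} = 36$)
$B{\left(N,x \right)} = -6 + N$ ($B{\left(N,x \right)} = N - 6 = -6 + N$)
$q{\left(M,o \right)} = \frac{1}{33}$ ($q{\left(M,o \right)} = \frac{1}{-3 + 36} = \frac{1}{33}$)
$28 - 120 q{\left(1,B{\left(-2,-5 \right)} \right)} = 28 - \frac{40}{11} = \frac{268}{11}$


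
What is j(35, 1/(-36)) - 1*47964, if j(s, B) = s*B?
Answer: -1726739/36 ≈ -47965.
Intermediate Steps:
j(s, B) = B*s
j(35, 1/(-36)) - 1*47964 = 35/(-36) - 1*47964 = -1/36*35 - 47964 = -35/36 - 47964 = -1726739/36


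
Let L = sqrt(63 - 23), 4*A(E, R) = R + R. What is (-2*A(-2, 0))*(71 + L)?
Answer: 0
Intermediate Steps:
A(E, R) = R/2 (A(E, R) = (R + R)/4 = (2*R)/4 = R/2)
L = 2*sqrt(10) (L = sqrt(40) = 2*sqrt(10) ≈ 6.3246)
(-2*A(-2, 0))*(71 + L) = (-0)*(71 + 2*sqrt(10)) = (-2*0)*(71 + 2*sqrt(10)) = 0*(71 + 2*sqrt(10)) = 0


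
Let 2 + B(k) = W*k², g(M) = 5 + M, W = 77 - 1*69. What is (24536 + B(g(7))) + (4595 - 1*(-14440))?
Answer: 44721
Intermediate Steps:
W = 8 (W = 77 - 69 = 8)
B(k) = -2 + 8*k²
(24536 + B(g(7))) + (4595 - 1*(-14440)) = (24536 + (-2 + 8*(5 + 7)²)) + (4595 - 1*(-14440)) = (24536 + (-2 + 8*12²)) + (4595 + 14440) = (24536 + (-2 + 8*144)) + 19035 = (24536 + (-2 + 1152)) + 19035 = (24536 + 1150) + 19035 = 25686 + 19035 = 44721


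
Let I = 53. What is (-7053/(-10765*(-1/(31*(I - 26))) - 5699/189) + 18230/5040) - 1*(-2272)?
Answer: 68512599331/25531128 ≈ 2683.5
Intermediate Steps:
(-7053/(-10765*(-1/(31*(I - 26))) - 5699/189) + 18230/5040) - 1*(-2272) = (-7053/(-10765*(-1/(31*(53 - 26))) - 5699/189) + 18230/5040) - 1*(-2272) = (-7053/(-10765/(27*(-31)) - 5699*1/189) + 18230*(1/5040)) + 2272 = (-7053/(-10765/(-837) - 5699/189) + 1823/504) + 2272 = (-7053/(-10765*(-1/837) - 5699/189) + 1823/504) + 2272 = (-7053/(10765/837 - 5699/189) + 1823/504) + 2272 = (-7053/(-101314/5859) + 1823/504) + 2272 = (-7053*(-5859/101314) + 1823/504) + 2272 = (41323527/101314 + 1823/504) + 2272 = 10505876515/25531128 + 2272 = 68512599331/25531128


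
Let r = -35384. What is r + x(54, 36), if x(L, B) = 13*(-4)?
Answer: -35436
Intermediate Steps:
x(L, B) = -52
r + x(54, 36) = -35384 - 52 = -35436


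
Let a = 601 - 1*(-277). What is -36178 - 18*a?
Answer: -51982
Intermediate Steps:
a = 878 (a = 601 + 277 = 878)
-36178 - 18*a = -36178 - 18*878 = -36178 - 15804 = -51982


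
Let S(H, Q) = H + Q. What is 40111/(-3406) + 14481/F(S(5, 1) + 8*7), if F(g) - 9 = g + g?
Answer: 43987523/452998 ≈ 97.103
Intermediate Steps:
F(g) = 9 + 2*g (F(g) = 9 + (g + g) = 9 + 2*g)
40111/(-3406) + 14481/F(S(5, 1) + 8*7) = 40111/(-3406) + 14481/(9 + 2*((5 + 1) + 8*7)) = 40111*(-1/3406) + 14481/(9 + 2*(6 + 56)) = -40111/3406 + 14481/(9 + 2*62) = -40111/3406 + 14481/(9 + 124) = -40111/3406 + 14481/133 = 43987523/452998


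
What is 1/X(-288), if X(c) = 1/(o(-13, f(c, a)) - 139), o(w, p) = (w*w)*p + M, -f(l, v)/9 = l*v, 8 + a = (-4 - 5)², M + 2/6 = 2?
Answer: 95932100/3 ≈ 3.1977e+7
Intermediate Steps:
M = 5/3 (M = -⅓ + 2 = 5/3 ≈ 1.6667)
a = 73 (a = -8 + (-4 - 5)² = -8 + (-9)² = -8 + 81 = 73)
f(l, v) = -9*l*v
o(w, p) = 5/3 + p*w² (o(w, p) = (w*w)*p + 5/3 = w²*p + 5/3 = p*w² + 5/3 = 5/3 + p*w²)
X(c) = 1/(-412/3 - 111033*c) (X(c) = 1/((5/3 - 9*c*73*(-13)²) - 139) = 1/((5/3 - 657*c*169) - 139) = 1/((5/3 - 111033*c) - 139) = 1/(-412/3 - 111033*c))
1/X(-288) = 1/(3/(-412 - 333099*(-288))) = 1/(3/(-412 + 95932512)) = 1/(3/95932100) = 95932100/3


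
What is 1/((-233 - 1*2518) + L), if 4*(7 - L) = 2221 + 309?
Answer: -2/6753 ≈ -0.00029616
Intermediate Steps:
L = -1251/2 (L = 7 - (2221 + 309)/4 = 7 - 1/4*2530 = 7 - 1265/2 = -1251/2 ≈ -625.50)
1/((-233 - 1*2518) + L) = 1/((-233 - 1*2518) - 1251/2) = 1/((-233 - 2518) - 1251/2) = 1/(-2751 - 1251/2) = 1/(-6753/2) = -2/6753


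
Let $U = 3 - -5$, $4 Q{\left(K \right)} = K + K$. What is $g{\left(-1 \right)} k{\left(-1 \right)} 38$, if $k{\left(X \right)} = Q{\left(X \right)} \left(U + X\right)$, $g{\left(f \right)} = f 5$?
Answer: $665$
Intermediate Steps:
$Q{\left(K \right)} = \frac{K}{2}$ ($Q{\left(K \right)} = \frac{K + K}{4} = \frac{2 K}{4} = \frac{K}{2}$)
$U = 8$ ($U = 3 + 5 = 8$)
$g{\left(f \right)} = 5 f$
$k{\left(X \right)} = \frac{X \left(8 + X\right)}{2}$ ($k{\left(X \right)} = \frac{X}{2} \left(8 + X\right) = \frac{X \left(8 + X\right)}{2}$)
$g{\left(-1 \right)} k{\left(-1 \right)} 38 = 5 \left(-1\right) \frac{1}{2} \left(-1\right) \left(8 - 1\right) 38 = - 5 \cdot \frac{1}{2} \left(-1\right) 7 \cdot 38 = \left(-5\right) \left(- \frac{7}{2}\right) 38 = \frac{35}{2} \cdot 38 = 665$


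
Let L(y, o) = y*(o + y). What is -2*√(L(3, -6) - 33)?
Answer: -2*I*√42 ≈ -12.961*I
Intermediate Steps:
-2*√(L(3, -6) - 33) = -2*√(3*(-6 + 3) - 33) = -2*√(3*(-3) - 33) = -2*√(-9 - 33) = -2*I*√42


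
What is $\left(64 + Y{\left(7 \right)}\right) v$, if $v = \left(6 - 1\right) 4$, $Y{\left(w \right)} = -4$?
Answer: $1200$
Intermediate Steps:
$v = 20$ ($v = 5 \cdot 4 = 20$)
$\left(64 + Y{\left(7 \right)}\right) v = \left(64 - 4\right) 20 = 60 \cdot 20 = 1200$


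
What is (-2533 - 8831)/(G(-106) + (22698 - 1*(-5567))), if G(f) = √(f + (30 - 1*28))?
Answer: -107067820/266303443 + 7576*I*√26/266303443 ≈ -0.40205 + 0.00014506*I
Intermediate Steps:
G(f) = √(2 + f) (G(f) = √(f + (30 - 28)) = √(f + 2) = √(2 + f))
(-2533 - 8831)/(G(-106) + (22698 - 1*(-5567))) = (-2533 - 8831)/(√(2 - 106) + (22698 - 1*(-5567))) = -11364/(√(-104) + (22698 + 5567)) = -11364/(2*I*√26 + 28265) = -11364/(28265 + 2*I*√26)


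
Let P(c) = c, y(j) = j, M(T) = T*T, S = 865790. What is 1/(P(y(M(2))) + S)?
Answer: 1/865794 ≈ 1.1550e-6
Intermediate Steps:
M(T) = T²
1/(P(y(M(2))) + S) = 1/(2² + 865790) = 1/(4 + 865790) = 1/865794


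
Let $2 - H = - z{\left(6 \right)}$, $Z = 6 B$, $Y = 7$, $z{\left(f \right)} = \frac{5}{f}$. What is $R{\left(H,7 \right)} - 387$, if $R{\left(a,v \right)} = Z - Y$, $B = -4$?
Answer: $-418$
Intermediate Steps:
$Z = -24$ ($Z = 6 \left(-4\right) = -24$)
$H = \frac{17}{6}$ ($H = 2 - - \frac{5}{6} = 2 + \frac{5}{6} = \frac{17}{6} \approx 2.8333$)
$R{\left(a,v \right)} = -31$ ($R{\left(a,v \right)} = -24 - 7 = -31$)
$R{\left(H,7 \right)} - 387 = -31 - 387 = -418$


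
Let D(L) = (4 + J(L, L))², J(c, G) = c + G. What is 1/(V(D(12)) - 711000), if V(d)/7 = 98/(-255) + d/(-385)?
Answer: -561/398880506 ≈ -1.4064e-6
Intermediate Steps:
J(c, G) = G + c
D(L) = (4 + 2*L)² (D(L) = (4 + (L + L))² = (4 + 2*L)²)
V(d) = -686/255 - d/55 (V(d) = 7*(98/(-255) + d/(-385)) = 7*(98*(-1/255) + d*(-1/385)) = 7*(-98/255 - d/385) = -686/255 - d/55)
1/(V(D(12)) - 711000) = 1/((-686/255 - 4*(2 + 12)²/55) - 711000) = 1/((-686/255 - 4*14²/55) - 711000) = 1/((-686/255 - 4*196/55) - 711000) = 1/((-686/255 - 1/55*784) - 711000) = 1/((-686/255 - 784/55) - 711000) = 1/(-9506/561 - 711000) = 1/(-398880506/561) = -561/398880506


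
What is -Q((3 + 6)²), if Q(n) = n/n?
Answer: -1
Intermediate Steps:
Q(n) = 1
-Q((3 + 6)²) = -1*1 = -1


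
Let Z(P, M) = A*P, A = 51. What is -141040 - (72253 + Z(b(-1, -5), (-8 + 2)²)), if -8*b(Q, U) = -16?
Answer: -213395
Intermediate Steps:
b(Q, U) = 2 (b(Q, U) = -⅛*(-16) = 2)
Z(P, M) = 51*P
-141040 - (72253 + Z(b(-1, -5), (-8 + 2)²)) = -141040 - (72253 + 51*2) = -141040 - (72253 + 102) = -141040 - 1*72355 = -141040 - 72355 = -213395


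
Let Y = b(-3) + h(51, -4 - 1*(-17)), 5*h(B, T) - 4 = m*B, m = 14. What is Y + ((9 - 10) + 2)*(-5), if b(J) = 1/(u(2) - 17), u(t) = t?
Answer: 2078/15 ≈ 138.53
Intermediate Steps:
h(B, T) = ⅘ + 14*B/5 (h(B, T) = ⅘ + (14*B)/5 = ⅘ + 14*B/5)
b(J) = -1/15 (b(J) = 1/(2 - 17) = 1/(-15) = -1/15)
Y = 2153/15 (Y = -1/15 + (⅘ + (14/5)*51) = -1/15 + (⅘ + 714/5) = -1/15 + 718/5 = 2153/15 ≈ 143.53)
Y + ((9 - 10) + 2)*(-5) = 2153/15 + ((9 - 10) + 2)*(-5) = 2153/15 + (-1 + 2)*(-5) = 2153/15 + 1*(-5) = 2153/15 - 5 = 2078/15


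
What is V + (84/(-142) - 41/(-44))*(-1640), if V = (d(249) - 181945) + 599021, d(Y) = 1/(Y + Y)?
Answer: 161999662729/388938 ≈ 4.1652e+5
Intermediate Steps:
d(Y) = 1/(2*Y)
V = 207703849/498 (V = ((½)/249 - 181945) + 599021 = ((½)*(1/249) - 181945) + 599021 = (1/498 - 181945) + 599021 = -90608609/498 + 599021 = 207703849/498 ≈ 4.1708e+5)
V + (84/(-142) - 41/(-44))*(-1640) = 207703849/498 + (84/(-142) - 41/(-44))*(-1640) = 207703849/498 + (84*(-1/142) - 41*(-1/44))*(-1640) = 207703849/498 + (-42/71 + 41/44)*(-1640) = 207703849/498 + (1063/3124)*(-1640) = 207703849/498 - 435830/781 = 161999662729/388938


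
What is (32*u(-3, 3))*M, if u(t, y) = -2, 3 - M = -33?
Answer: -2304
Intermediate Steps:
M = 36 (M = 3 - 1*(-33) = 3 + 33 = 36)
(32*u(-3, 3))*M = (32*(-2))*36 = -64*36 = -2304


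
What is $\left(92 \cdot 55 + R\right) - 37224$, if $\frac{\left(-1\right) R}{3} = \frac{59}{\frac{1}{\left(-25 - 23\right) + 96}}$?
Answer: $-40660$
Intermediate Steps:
$R = -8496$ ($R = - 3 \frac{59}{\frac{1}{\left(-25 - 23\right) + 96}} = - 3 \frac{59}{\frac{1}{-48 + 96}} = - 3 \frac{59}{\frac{1}{48}} = - 3 \cdot 59 \frac{1}{\frac{1}{48}} = - 3 \cdot 59 \cdot 48 = \left(-3\right) 2832 = -8496$)
$\left(92 \cdot 55 + R\right) - 37224 = \left(92 \cdot 55 - 8496\right) - 37224 = \left(5060 - 8496\right) - 37224 = -3436 - 37224 = -40660$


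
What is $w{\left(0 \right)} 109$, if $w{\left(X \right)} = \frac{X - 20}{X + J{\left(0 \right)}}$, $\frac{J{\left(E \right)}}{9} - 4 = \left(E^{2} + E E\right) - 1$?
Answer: $- \frac{2180}{27} \approx -80.741$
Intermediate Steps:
$J{\left(E \right)} = 27 + 18 E^{2}$ ($J{\left(E \right)} = 36 + 9 \left(\left(E^{2} + E E\right) - 1\right) = 36 + 9 \left(\left(E^{2} + E^{2}\right) - 1\right) = 36 + 9 \left(2 E^{2} - 1\right) = 36 + 9 \left(-1 + 2 E^{2}\right) = 36 + \left(-9 + 18 E^{2}\right) = 27 + 18 E^{2}$)
$w{\left(X \right)} = \frac{-20 + X}{27 + X}$ ($w{\left(X \right)} = \frac{X - 20}{X + \left(27 + 18 \cdot 0^{2}\right)} = \frac{X - 20}{X + \left(27 + 18 \cdot 0\right)} = \frac{-20 + X}{X + \left(27 + 0\right)} = \frac{-20 + X}{X + 27} = \frac{-20 + X}{27 + X}$)
$w{\left(0 \right)} 109 = \frac{-20 + 0}{27 + 0} \cdot 109 = \frac{1}{27} \left(-20\right) 109 = \left(- \frac{20}{27}\right) 109 = - \frac{2180}{27}$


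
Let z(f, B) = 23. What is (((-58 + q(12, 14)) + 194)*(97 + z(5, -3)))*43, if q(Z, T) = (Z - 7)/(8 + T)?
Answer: 7732260/11 ≈ 7.0293e+5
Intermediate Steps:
q(Z, T) = (-7 + Z)/(8 + T)
(((-58 + q(12, 14)) + 194)*(97 + z(5, -3)))*43 = (((-58 + (-7 + 12)/(8 + 14)) + 194)*(97 + 23))*43 = (((-58 + 5/22) + 194)*120)*43 = ((-1271/22 + 194)*120)*43 = ((2997/22)*120)*43 = (179820/11)*43 = 7732260/11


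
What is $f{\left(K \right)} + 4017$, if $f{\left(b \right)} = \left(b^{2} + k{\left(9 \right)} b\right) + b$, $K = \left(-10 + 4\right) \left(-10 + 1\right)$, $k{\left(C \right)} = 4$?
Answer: $7203$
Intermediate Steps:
$K = 54$ ($K = \left(-6\right) \left(-9\right) = 54$)
$f{\left(b \right)} = b^{2} + 5 b$ ($f{\left(b \right)} = \left(b^{2} + 4 b\right) + b = b^{2} + 5 b$)
$f{\left(K \right)} + 4017 = 54 \left(5 + 54\right) + 4017 = 54 \cdot 59 + 4017 = 3186 + 4017 = 7203$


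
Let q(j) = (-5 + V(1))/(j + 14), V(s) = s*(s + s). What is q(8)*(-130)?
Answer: 195/11 ≈ 17.727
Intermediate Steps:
V(s) = 2*s**2 (V(s) = s*(2*s) = 2*s**2)
q(j) = -3/(14 + j) (q(j) = (-5 + 2*1**2)/(j + 14) = (-5 + 2*1)/(14 + j) = (-5 + 2)/(14 + j) = -3/(14 + j))
q(8)*(-130) = -3/(14 + 8)*(-130) = -3/22*(-130) = 195/11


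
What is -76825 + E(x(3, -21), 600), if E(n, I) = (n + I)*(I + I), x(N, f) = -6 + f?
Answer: 610775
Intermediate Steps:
E(n, I) = 2*I*(I + n) (E(n, I) = (I + n)*(2*I) = 2*I*(I + n))
-76825 + E(x(3, -21), 600) = -76825 + 2*600*(600 + (-6 - 21)) = -76825 + 2*600*(600 - 27) = -76825 + 2*600*573 = -76825 + 687600 = 610775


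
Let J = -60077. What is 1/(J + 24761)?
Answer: -1/35316 ≈ -2.8316e-5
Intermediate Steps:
1/(J + 24761) = 1/(-60077 + 24761) = 1/(-35316) = -1/35316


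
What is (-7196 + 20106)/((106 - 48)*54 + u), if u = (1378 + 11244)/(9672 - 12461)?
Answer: 18002995/4361263 ≈ 4.1279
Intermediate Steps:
u = -12622/2789 (u = 12622/(-2789) = 12622*(-1/2789) = -12622/2789 ≈ -4.5256)
(-7196 + 20106)/((106 - 48)*54 + u) = (-7196 + 20106)/((106 - 48)*54 - 12622/2789) = 12910/(58*54 - 12622/2789) = 12910/(3132 - 12622/2789) = 12910/(8722526/2789) = 12910*(2789/8722526) = 18002995/4361263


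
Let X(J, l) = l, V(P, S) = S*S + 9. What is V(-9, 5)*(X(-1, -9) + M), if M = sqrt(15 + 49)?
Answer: -34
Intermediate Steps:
M = 8 (M = sqrt(64) = 8)
V(P, S) = 9 + S**2 (V(P, S) = S**2 + 9 = 9 + S**2)
V(-9, 5)*(X(-1, -9) + M) = (9 + 5**2)*(-9 + 8) = (9 + 25)*(-1) = 34*(-1) = -34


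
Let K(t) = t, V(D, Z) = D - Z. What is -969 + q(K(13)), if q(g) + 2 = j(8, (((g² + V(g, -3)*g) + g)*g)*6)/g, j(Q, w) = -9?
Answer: -12632/13 ≈ -971.69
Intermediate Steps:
q(g) = -2 - 9/g
-969 + q(K(13)) = -969 + (-2 - 9/13) = -969 - 35/13 = -12632/13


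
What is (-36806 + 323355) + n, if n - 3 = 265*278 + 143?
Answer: 360365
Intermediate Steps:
n = 73816 (n = 3 + (265*278 + 143) = 3 + (73670 + 143) = 3 + 73813 = 73816)
(-36806 + 323355) + n = (-36806 + 323355) + 73816 = 286549 + 73816 = 360365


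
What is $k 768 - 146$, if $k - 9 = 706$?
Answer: $548974$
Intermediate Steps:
$k = 715$ ($k = 9 + 706 = 715$)
$k 768 - 146 = 715 \cdot 768 - 146 = 549120 - 146 = 548974$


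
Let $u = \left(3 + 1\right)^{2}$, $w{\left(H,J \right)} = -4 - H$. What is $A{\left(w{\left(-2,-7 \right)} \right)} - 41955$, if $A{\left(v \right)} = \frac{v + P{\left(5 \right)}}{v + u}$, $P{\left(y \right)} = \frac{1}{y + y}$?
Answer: $- \frac{5873719}{140} \approx -41955.0$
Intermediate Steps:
$P{\left(y \right)} = \frac{1}{2 y}$
$u = 16$ ($u = 4^{2} = 16$)
$A{\left(v \right)} = \frac{\frac{1}{10} + v}{16 + v}$ ($A{\left(v \right)} = \frac{v + \frac{1}{2 \cdot 5}}{v + 16} = \frac{v + \frac{1}{2} \cdot \frac{1}{5}}{16 + v} = \frac{v + \frac{1}{10}}{16 + v} = \frac{\frac{1}{10} + v}{16 + v}$)
$A{\left(w{\left(-2,-7 \right)} \right)} - 41955 = \frac{\frac{1}{10} - 2}{16 - 2} - 41955 = \frac{1}{14} \left(- \frac{19}{10}\right) - 41955 = - \frac{19}{140} - 41955 = - \frac{5873719}{140}$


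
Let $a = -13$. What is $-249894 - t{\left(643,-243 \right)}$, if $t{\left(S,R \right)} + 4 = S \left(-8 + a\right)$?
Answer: $-236387$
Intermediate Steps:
$t{\left(S,R \right)} = -4 - 21 S$ ($t{\left(S,R \right)} = -4 + S \left(-8 - 13\right) = -4 + S \left(-21\right) = -4 - 21 S$)
$-249894 - t{\left(643,-243 \right)} = -249894 - \left(-4 - 13503\right) = -249894 - -13507 = -249894 + 13507 = -236387$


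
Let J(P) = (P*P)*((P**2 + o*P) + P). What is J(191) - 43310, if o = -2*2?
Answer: 1309916438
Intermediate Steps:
o = -4
J(P) = P**2*(P**2 - 3*P) (J(P) = (P*P)*((P**2 - 4*P) + P) = P**2*(P**2 - 3*P))
J(191) - 43310 = 191**3*(-3 + 191) - 43310 = 6967871*188 - 43310 = 1309959748 - 43310 = 1309916438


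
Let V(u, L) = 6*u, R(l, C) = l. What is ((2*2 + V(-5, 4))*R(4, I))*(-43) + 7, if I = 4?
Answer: 4479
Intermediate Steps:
((2*2 + V(-5, 4))*R(4, I))*(-43) + 7 = ((2*2 + 6*(-5))*4)*(-43) + 7 = ((4 - 30)*4)*(-43) + 7 = -26*4*(-43) + 7 = -104*(-43) + 7 = 4472 + 7 = 4479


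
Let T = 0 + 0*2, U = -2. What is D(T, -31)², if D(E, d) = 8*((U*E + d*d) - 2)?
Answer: 58859584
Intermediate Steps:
T = 0 (T = 0 + 0 = 0)
D(E, d) = -16 - 16*E + 8*d² (D(E, d) = 8*((-2*E + d*d) - 2) = 8*((-2*E + d²) - 2) = 8*((d² - 2*E) - 2) = 8*(-2 + d² - 2*E) = -16 - 16*E + 8*d²)
D(T, -31)² = (-16 - 16*0 + 8*(-31)²)² = (-16 + 0 + 8*961)² = (-16 + 0 + 7688)² = 7672² = 58859584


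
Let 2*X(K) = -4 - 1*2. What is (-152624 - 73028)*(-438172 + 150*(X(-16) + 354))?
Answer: 86993810344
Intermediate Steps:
X(K) = -3 (X(K) = (-4 - 1*2)/2 = (-4 - 2)/2 = (½)*(-6) = -3)
(-152624 - 73028)*(-438172 + 150*(X(-16) + 354)) = (-152624 - 73028)*(-438172 + 150*(-3 + 354)) = -225652*(-438172 + 150*351) = -225652*(-438172 + 52650) = -225652*(-385522) = 86993810344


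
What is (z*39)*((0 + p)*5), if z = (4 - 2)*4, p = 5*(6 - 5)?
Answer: 7800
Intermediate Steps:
p = 5 (p = 5*1 = 5)
z = 8 (z = 2*4 = 8)
(z*39)*((0 + p)*5) = (8*39)*((0 + 5)*5) = 312*(5*5) = 312*25 = 7800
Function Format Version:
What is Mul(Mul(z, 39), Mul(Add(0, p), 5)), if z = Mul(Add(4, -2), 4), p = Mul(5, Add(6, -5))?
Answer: 7800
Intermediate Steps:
p = 5 (p = Mul(5, 1) = 5)
z = 8 (z = Mul(2, 4) = 8)
Mul(Mul(z, 39), Mul(Add(0, p), 5)) = Mul(Mul(8, 39), Mul(Add(0, 5), 5)) = Mul(312, Mul(5, 5)) = Mul(312, 25) = 7800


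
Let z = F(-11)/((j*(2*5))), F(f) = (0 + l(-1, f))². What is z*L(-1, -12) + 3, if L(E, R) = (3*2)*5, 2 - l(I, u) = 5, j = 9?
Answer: 6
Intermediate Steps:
l(I, u) = -3 (l(I, u) = 2 - 1*5 = 2 - 5 = -3)
F(f) = 9 (F(f) = (0 - 3)² = (-3)² = 9)
L(E, R) = 30 (L(E, R) = 6*5 = 30)
z = ⅒ (z = 9/((9*(2*5))) = 9/((9*10)) = 9/90 = 9*(1/90) = ⅒ ≈ 0.10000)
z*L(-1, -12) + 3 = (⅒)*30 + 3 = 3 + 3 = 6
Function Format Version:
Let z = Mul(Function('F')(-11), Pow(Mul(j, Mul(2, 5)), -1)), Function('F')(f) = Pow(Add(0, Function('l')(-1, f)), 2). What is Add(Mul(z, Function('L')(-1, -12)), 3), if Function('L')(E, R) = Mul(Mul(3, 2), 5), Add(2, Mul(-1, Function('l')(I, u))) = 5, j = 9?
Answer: 6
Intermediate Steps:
Function('l')(I, u) = -3 (Function('l')(I, u) = Add(2, Mul(-1, 5)) = Add(2, -5) = -3)
Function('F')(f) = 9 (Function('F')(f) = Pow(Add(0, -3), 2) = Pow(-3, 2) = 9)
Function('L')(E, R) = 30 (Function('L')(E, R) = Mul(6, 5) = 30)
z = Rational(1, 10) (z = Mul(9, Pow(Mul(9, Mul(2, 5)), -1)) = Mul(9, Pow(Mul(9, 10), -1)) = Mul(9, Pow(90, -1)) = Mul(9, Rational(1, 90)) = Rational(1, 10) ≈ 0.10000)
Add(Mul(z, Function('L')(-1, -12)), 3) = Add(Mul(Rational(1, 10), 30), 3) = Add(3, 3) = 6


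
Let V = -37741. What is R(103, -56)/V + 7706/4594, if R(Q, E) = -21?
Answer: 145464310/86691077 ≈ 1.6780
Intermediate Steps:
R(103, -56)/V + 7706/4594 = -21/(-37741) + 7706/4594 = -21*(-1/37741) + 7706*(1/4594) = 21/37741 + 3853/2297 = 145464310/86691077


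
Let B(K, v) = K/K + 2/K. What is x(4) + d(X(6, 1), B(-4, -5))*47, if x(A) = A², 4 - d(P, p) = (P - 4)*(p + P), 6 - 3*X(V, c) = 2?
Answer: 3904/9 ≈ 433.78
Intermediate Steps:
X(V, c) = 4/3 (X(V, c) = 2 - ⅓*2 = 2 - ⅔ = 4/3)
B(K, v) = 1 + 2/K
d(P, p) = 4 - (-4 + P)*(P + p) (d(P, p) = 4 - (P - 4)*(p + P) = 4 - (-4 + P)*(P + p))
x(4) + d(X(6, 1), B(-4, -5))*47 = 4² + (4 - (4/3)² + 4*(4/3) + 4*((2 - 4)/(-4)) - 1*4/3*(2 - 4)/(-4))*47 = 16 + (4 - 1*16/9 + 16/3 + 4*(-¼*(-2)) - 1*4/3*(-¼*(-2)))*47 = 16 + (4 - 16/9 + 16/3 + 4*(½) - 1*4/3*½)*47 = 16 + (4 - 16/9 + 16/3 + 2 - ⅔)*47 = 16 + (80/9)*47 = 16 + 3760/9 = 3904/9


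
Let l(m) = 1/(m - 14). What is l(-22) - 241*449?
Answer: -3895525/36 ≈ -1.0821e+5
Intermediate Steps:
l(m) = 1/(-14 + m)
l(-22) - 241*449 = 1/(-14 - 22) - 241*449 = 1/(-36) - 108209 = -1/36 - 108209 = -3895525/36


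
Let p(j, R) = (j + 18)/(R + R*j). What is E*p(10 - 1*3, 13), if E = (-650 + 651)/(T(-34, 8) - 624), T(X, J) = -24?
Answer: -25/67392 ≈ -0.00037096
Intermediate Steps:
E = -1/648 (E = (-650 + 651)/(-24 - 624) = 1/(-648) = 1*(-1/648) = -1/648 ≈ -0.0015432)
p(j, R) = (18 + j)/(R + R*j)
E*p(10 - 1*3, 13) = -(18 + (10 - 1*3))/(648*13*(1 + (10 - 1*3))) = -(18 + (10 - 3))/(8424*(1 + (10 - 3))) = -(18 + 7)/(8424*(1 + 7)) = -25/(8424*8) = -1/648*25/104 = -25/67392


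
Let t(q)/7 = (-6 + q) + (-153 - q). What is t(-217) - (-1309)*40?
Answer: 51247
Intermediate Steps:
t(q) = -1113 (t(q) = 7*((-6 + q) + (-153 - q)) = 7*(-159) = -1113)
t(-217) - (-1309)*40 = -1113 - (-1309)*40 = -1113 - 1*(-52360) = -1113 + 52360 = 51247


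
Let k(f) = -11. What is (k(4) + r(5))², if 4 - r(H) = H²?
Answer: 1024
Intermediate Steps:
r(H) = 4 - H²
(k(4) + r(5))² = (-11 + (4 - 1*5²))² = (-11 + (4 - 1*25))² = (-11 + (4 - 25))² = (-11 - 21)² = (-32)² = 1024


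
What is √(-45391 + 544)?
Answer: 3*I*√4983 ≈ 211.77*I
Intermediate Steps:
√(-45391 + 544) = √(-44847) = 3*I*√4983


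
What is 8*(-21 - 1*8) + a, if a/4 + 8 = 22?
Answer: -176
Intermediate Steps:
a = 56 (a = -32 + 4*22 = -32 + 88 = 56)
8*(-21 - 1*8) + a = 8*(-21 - 1*8) + 56 = 8*(-21 - 8) + 56 = 8*(-29) + 56 = -232 + 56 = -176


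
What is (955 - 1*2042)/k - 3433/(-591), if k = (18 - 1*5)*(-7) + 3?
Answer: 944521/52008 ≈ 18.161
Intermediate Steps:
k = -88 (k = (18 - 5)*(-7) + 3 = 13*(-7) + 3 = -91 + 3 = -88)
(955 - 1*2042)/k - 3433/(-591) = (955 - 1*2042)/(-88) - 3433/(-591) = (955 - 2042)*(-1/88) - 3433*(-1/591) = -1087*(-1/88) + 3433/591 = 1087/88 + 3433/591 = 944521/52008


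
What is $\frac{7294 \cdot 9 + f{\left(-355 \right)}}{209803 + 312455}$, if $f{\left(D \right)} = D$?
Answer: $\frac{65291}{522258} \approx 0.12502$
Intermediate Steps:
$\frac{7294 \cdot 9 + f{\left(-355 \right)}}{209803 + 312455} = \frac{7294 \cdot 9 - 355}{209803 + 312455} = \frac{65646 - 355}{522258} = 65291 \cdot \frac{1}{522258} = \frac{65291}{522258}$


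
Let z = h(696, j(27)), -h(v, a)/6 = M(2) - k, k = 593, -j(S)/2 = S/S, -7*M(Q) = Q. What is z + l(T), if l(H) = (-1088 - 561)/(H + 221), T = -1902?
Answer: 41898701/11767 ≈ 3560.7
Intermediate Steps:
M(Q) = -Q/7
j(S) = -2 (j(S) = -2*S/S = -2*1 = -2)
h(v, a) = 24918/7 (h(v, a) = -6*(-⅐*2 - 1*593) = -6*(-2/7 - 593) = -6*(-4153/7) = 24918/7)
z = 24918/7 ≈ 3559.7
l(H) = -1649/(221 + H)
z + l(T) = 24918/7 - 1649/(221 - 1902) = 24918/7 - 1649/(-1681) = 24918/7 - 1649*(-1/1681) = 24918/7 + 1649/1681 = 41898701/11767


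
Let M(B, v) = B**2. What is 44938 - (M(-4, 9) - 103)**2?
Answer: 37369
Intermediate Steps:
44938 - (M(-4, 9) - 103)**2 = 44938 - ((-4)**2 - 103)**2 = 44938 - (16 - 103)**2 = 44938 - 1*(-87)**2 = 44938 - 1*7569 = 44938 - 7569 = 37369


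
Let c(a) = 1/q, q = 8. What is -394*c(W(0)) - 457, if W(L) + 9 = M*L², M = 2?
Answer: -2025/4 ≈ -506.25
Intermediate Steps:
W(L) = -9 + 2*L²
c(a) = ⅛ (c(a) = 1/8 = ⅛)
-394*c(W(0)) - 457 = -394*⅛ - 457 = -197/4 - 457 = -2025/4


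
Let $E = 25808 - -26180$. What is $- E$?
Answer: $-51988$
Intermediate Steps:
$E = 51988$ ($E = 25808 + 26180 = 51988$)
$- E = \left(-1\right) 51988 = -51988$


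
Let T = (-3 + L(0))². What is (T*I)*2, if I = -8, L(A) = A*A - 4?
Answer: -784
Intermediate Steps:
L(A) = -4 + A² (L(A) = A² - 4 = -4 + A²)
T = 49 (T = (-3 + (-4 + 0²))² = (-3 + (-4 + 0))² = (-3 - 4)² = (-7)² = 49)
(T*I)*2 = (49*(-8))*2 = -392*2 = -784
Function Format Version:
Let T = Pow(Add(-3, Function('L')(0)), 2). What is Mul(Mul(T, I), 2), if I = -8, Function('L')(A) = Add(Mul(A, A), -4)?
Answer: -784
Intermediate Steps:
Function('L')(A) = Add(-4, Pow(A, 2)) (Function('L')(A) = Add(Pow(A, 2), -4) = Add(-4, Pow(A, 2)))
T = 49 (T = Pow(Add(-3, Add(-4, Pow(0, 2))), 2) = Pow(Add(-3, Add(-4, 0)), 2) = Pow(Add(-3, -4), 2) = Pow(-7, 2) = 49)
Mul(Mul(T, I), 2) = Mul(Mul(49, -8), 2) = Mul(-392, 2) = -784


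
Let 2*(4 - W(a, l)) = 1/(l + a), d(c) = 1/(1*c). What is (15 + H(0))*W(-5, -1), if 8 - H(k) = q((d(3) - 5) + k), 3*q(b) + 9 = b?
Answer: 3038/27 ≈ 112.52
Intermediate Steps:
d(c) = 1/c
q(b) = -3 + b/3
H(k) = 113/9 - k/3 (H(k) = 8 - (-3 + ((1/3 - 5) + k)/3) = 8 - (-3 + ((⅓ - 5) + k)/3) = 8 - (-3 + (-14/3 + k)/3) = 8 - (-3 + (-14/9 + k/3)) = 8 - (-41/9 + k/3) = 8 + (41/9 - k/3) = 113/9 - k/3)
W(a, l) = 4 - 1/(2*(a + l)) (W(a, l) = 4 - 1/(2*(l + a)) = 4 - 1/(2*(a + l)))
(15 + H(0))*W(-5, -1) = (15 + (113/9 - ⅓*0))*((-½ + 4*(-5) + 4*(-1))/(-5 - 1)) = (15 + (113/9 + 0))*((-½ - 20 - 4)/(-6)) = (15 + 113/9)*(-⅙*(-49/2)) = (248/9)*(49/12) = 3038/27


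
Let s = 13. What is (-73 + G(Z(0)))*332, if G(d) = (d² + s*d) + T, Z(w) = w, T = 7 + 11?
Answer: -18260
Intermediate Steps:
T = 18
G(d) = 18 + d² + 13*d (G(d) = (d² + 13*d) + 18 = 18 + d² + 13*d)
(-73 + G(Z(0)))*332 = (-73 + (18 + 0² + 13*0))*332 = (-73 + (18 + 0 + 0))*332 = (-73 + 18)*332 = -55*332 = -18260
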